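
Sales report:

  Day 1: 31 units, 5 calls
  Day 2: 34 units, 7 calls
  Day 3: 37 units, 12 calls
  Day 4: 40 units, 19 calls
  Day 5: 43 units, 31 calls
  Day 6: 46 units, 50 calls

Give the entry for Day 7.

49 units, 81 calls

For the units, +3 each step: 31, 34, 37, 40, 43, 46 → 49.
Calls — each term is the sum of the two before it: 5, 7, 12, 19, 31, 50 → 81.
Putting it together: 49 units, 81 calls.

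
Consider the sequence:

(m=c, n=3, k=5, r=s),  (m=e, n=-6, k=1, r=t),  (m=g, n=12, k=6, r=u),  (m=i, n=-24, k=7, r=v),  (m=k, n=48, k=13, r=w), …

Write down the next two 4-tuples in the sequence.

M: c, e, g, i, k → m → o (letters move forward 2 places in the alphabet).
N: ×(-2) each step, so 3, -6, 12, -24, 48 → -96 → 192.
K: each term is the sum of the two before it, so 5, 1, 6, 7, 13 → 20 → 33.
For the r, letters move forward 1 place in the alphabet: s, t, u, v, w → x → y.
So the next two 4-tuples are (m=m, n=-96, k=20, r=x) and (m=o, n=192, k=33, r=y).

(m=m, n=-96, k=20, r=x), (m=o, n=192, k=33, r=y)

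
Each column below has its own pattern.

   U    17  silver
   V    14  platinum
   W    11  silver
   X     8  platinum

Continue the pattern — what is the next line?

Letter — letters move forward 1 place in the alphabet: U, V, W, X → Y.
Second component — −3 each step: 17, 14, 11, 8 → 5.
Metal goes silver, platinum, silver, platinum → silver (alternates silver ↔ platinum).
Combining the parts gives Y  5  silver.

Y  5  silver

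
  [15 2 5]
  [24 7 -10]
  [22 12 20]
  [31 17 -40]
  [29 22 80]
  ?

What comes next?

First entry: 15, 24, 22, 31, 29 → 38 (alternating steps +9, −2, +9, −2, …).
Second entry: 2, 7, 12, 17, 22 → 27 (+5 each step).
Third entry goes 5, -10, 20, -40, 80 → -160 (×(-2) each step).
Putting it together: [38 27 -160].

[38 27 -160]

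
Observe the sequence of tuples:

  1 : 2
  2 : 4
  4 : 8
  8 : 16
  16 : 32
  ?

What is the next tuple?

32 : 64

For the first part, ×2 each step: 1, 2, 4, 8, 16 → 32.
Second part — always 2 × the first part: 2, 4, 8, 16, 32 → 64.
Putting it together: 32 : 64.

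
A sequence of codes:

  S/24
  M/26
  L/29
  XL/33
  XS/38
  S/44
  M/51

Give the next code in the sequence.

Size: repeats S → M → L → XL → XS; S, M, L, XL, XS, S, M → L.
Second component: 24, 26, 29, 33, 38, 44, 51 → 59 (differences are 2, 3, 4, … (increasing by 1 each time)).
So the next code is L/59.

L/59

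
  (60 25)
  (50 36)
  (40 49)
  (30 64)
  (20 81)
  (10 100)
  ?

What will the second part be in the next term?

121

Second part — perfect squares: 5², 6², 7², …: 25, 36, 49, 64, 81, 100 → 121.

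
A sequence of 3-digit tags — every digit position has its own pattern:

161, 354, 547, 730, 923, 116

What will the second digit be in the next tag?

Second digit: −1 each step, mod 10; 6, 5, 4, 3, 2, 1 → 0.

0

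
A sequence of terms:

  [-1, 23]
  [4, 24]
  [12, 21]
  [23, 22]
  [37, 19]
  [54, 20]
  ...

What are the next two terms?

First value: -1, 4, 12, 23, 37, 54 → 74 → 97 (differences are 5, 8, 11, … (increasing by 3 each time)).
Second value: alternating steps +1, −3, +1, −3, …; 23, 24, 21, 22, 19, 20 → 17 → 18.
So the next two terms are [74, 17] and [97, 18].

[74, 17], [97, 18]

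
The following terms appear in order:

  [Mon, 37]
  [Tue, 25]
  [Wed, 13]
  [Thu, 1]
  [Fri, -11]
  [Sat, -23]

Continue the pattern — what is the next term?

[Sun, -35]

Day: runs through the weekdays Mon→Sun; Mon, Tue, Wed, Thu, Fri, Sat → Sun.
For the second entry, −12 each step: 37, 25, 13, 1, -11, -23 → -35.
Putting it together: [Sun, -35].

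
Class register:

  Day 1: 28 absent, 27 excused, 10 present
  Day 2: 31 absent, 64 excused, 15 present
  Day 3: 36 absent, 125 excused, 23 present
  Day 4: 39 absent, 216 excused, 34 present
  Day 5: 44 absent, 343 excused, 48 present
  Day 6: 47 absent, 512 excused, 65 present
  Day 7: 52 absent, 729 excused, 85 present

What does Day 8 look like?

For the absent, alternating steps +3, +5, +3, +5, …: 28, 31, 36, 39, 44, 47, 52 → 55.
For the excused, perfect cubes: 3³, 4³, 5³, …: 27, 64, 125, 216, 343, 512, 729 → 1000.
For the present, differences are 5, 8, 11, … (increasing by 3 each time): 10, 15, 23, 34, 48, 65, 85 → 108.
Putting it together: 55 absent, 1000 excused, 108 present.

55 absent, 1000 excused, 108 present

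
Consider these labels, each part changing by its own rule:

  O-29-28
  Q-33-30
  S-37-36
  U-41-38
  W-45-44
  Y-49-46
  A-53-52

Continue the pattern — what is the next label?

Letter — letters move forward 2 places in the alphabet, wrapping Z→A: O, Q, S, U, W, Y, A → C.
Second component: 29, 33, 37, 41, 45, 49, 53 → 57 (+4 each step).
Third component: 28, 30, 36, 38, 44, 46, 52 → 54 (alternating steps +2, +6, +2, +6, …).
Putting it together: C-57-54.

C-57-54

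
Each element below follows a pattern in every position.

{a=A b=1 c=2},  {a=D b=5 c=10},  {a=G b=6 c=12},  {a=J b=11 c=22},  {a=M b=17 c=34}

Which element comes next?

A: letters move forward 3 places in the alphabet, so A, D, G, J, M → P.
For the b, each term is the sum of the two before it: 1, 5, 6, 11, 17 → 28.
C: always 2 × the b, so 2, 10, 12, 22, 34 → 56.
So the next element is {a=P b=28 c=56}.

{a=P b=28 c=56}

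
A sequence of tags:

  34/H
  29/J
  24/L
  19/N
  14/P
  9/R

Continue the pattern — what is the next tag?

For the first component, −5 each step: 34, 29, 24, 19, 14, 9 → 4.
Letter goes H, J, L, N, P, R → T (letters move forward 2 places in the alphabet).
Combining the parts gives 4/T.

4/T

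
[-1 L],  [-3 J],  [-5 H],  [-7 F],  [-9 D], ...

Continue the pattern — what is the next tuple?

First coordinate goes -1, -3, -5, -7, -9 → -11 (−2 each step).
Letter: letters move back 2 places in the alphabet, so L, J, H, F, D → B.
Putting it together: [-11 B].

[-11 B]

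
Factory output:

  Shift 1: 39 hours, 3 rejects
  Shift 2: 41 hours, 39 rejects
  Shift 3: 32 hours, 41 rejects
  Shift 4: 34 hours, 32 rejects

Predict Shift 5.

Hours: alternating steps +2, −9, +2, −9, …, so 39, 41, 32, 34 → 25.
Rejects — always the previous value of the hours: 3, 39, 41, 32 → 34.
Putting it together: 25 hours, 34 rejects.

25 hours, 34 rejects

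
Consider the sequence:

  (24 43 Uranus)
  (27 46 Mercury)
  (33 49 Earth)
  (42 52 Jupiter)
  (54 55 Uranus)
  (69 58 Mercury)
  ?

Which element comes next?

(87 61 Earth)

For the first slot, differences are 3, 6, 9, … (increasing by 3 each time): 24, 27, 33, 42, 54, 69 → 87.
Second slot goes 43, 46, 49, 52, 55, 58 → 61 (+3 each step).
Planet goes Uranus, Mercury, Earth, Jupiter, Uranus, Mercury → Earth (repeats Uranus → Mercury → Earth → Jupiter).
So the next element is (87 61 Earth).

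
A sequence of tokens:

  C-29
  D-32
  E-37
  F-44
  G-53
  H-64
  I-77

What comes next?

J-92

Letter: letters move forward 1 place in the alphabet, so C, D, E, F, G, H, I → J.
For the second component, differences are 3, 5, 7, … (increasing by 2 each time): 29, 32, 37, 44, 53, 64, 77 → 92.
Combining the parts gives J-92.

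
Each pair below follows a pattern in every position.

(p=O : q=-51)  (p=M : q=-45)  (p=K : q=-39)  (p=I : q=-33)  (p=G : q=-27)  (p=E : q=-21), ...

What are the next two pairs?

For the p, letters move back 2 places in the alphabet: O, M, K, I, G, E → C → A.
Q: -51, -45, -39, -33, -27, -21 → -15 → -9 (+6 each step).
So the next two pairs are (p=C : q=-15) and (p=A : q=-9).

(p=C : q=-15), (p=A : q=-9)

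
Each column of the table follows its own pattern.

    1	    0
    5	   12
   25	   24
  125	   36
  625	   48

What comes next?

3125  60

First component: ×5 each step, so 1, 5, 25, 125, 625 → 3125.
For the second component, +12 each step: 0, 12, 24, 36, 48 → 60.
Combining the parts gives 3125  60.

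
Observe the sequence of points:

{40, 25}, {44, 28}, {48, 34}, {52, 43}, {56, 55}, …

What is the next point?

{60, 70}

First value: 40, 44, 48, 52, 56 → 60 (+4 each step).
Second value — differences are 3, 6, 9, … (increasing by 3 each time): 25, 28, 34, 43, 55 → 70.
So the next point is {60, 70}.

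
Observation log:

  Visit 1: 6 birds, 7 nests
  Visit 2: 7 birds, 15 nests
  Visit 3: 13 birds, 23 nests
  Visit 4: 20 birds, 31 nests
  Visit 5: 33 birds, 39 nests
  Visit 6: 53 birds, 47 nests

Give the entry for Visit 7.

Birds: each term is the sum of the two before it; 6, 7, 13, 20, 33, 53 → 86.
Nests — +8 each step: 7, 15, 23, 31, 39, 47 → 55.
Putting it together: 86 birds, 55 nests.

86 birds, 55 nests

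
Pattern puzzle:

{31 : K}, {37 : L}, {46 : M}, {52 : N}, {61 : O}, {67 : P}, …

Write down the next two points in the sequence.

{76 : Q}, {82 : R}

For the first entry, alternating steps +6, +9, +6, +9, …: 31, 37, 46, 52, 61, 67 → 76 → 82.
For the letter, letters move forward 1 place in the alphabet: K, L, M, N, O, P → Q → R.
So the next two points are {76 : Q} and {82 : R}.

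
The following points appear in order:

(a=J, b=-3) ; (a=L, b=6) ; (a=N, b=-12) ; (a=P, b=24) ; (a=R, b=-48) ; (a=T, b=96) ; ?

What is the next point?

(a=V, b=-192)

For the a, letters move forward 2 places in the alphabet: J, L, N, P, R, T → V.
B goes -3, 6, -12, 24, -48, 96 → -192 (×(-2) each step).
Combining the parts gives (a=V, b=-192).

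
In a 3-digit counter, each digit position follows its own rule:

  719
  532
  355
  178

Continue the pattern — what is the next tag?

First digit goes 7, 5, 3, 1 → 9 (−2 each step, mod 10).
For the second digit, +2 each step, mod 10: 1, 3, 5, 7 → 9.
Third digit: +3 each step, mod 10, so 9, 2, 5, 8 → 1.
Putting it together: 991.

991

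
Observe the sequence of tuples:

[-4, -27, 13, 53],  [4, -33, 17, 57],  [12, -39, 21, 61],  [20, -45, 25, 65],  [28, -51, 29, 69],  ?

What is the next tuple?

[36, -57, 33, 73]

For the first slot, +8 each step: -4, 4, 12, 20, 28 → 36.
Second slot: −6 each step; -27, -33, -39, -45, -51 → -57.
Third slot: +4 each step, so 13, 17, 21, 25, 29 → 33.
Fourth slot goes 53, 57, 61, 65, 69 → 73 (+4 each step).
Putting it together: [36, -57, 33, 73].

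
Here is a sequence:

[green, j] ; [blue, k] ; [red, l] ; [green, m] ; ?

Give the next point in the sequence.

[blue, n]

For the colour, repeats green → blue → red: green, blue, red, green → blue.
Letter: letters move forward 1 place in the alphabet, so j, k, l, m → n.
Putting it together: [blue, n].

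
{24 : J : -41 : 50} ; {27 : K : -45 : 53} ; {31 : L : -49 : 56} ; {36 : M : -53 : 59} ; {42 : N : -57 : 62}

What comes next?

First component — differences are 3, 4, 5, … (increasing by 1 each time): 24, 27, 31, 36, 42 → 49.
Letter: letters move forward 1 place in the alphabet; J, K, L, M, N → O.
For the third component, −4 each step: -41, -45, -49, -53, -57 → -61.
For the fourth component, +3 each step: 50, 53, 56, 59, 62 → 65.
Putting it together: {49 : O : -61 : 65}.

{49 : O : -61 : 65}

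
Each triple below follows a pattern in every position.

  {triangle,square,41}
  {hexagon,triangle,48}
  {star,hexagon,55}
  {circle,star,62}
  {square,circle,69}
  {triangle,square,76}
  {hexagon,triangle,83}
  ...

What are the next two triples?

{star,hexagon,90}, {circle,star,97}

For the first shape, repeats triangle → hexagon → star → circle → square: triangle, hexagon, star, circle, square, triangle, hexagon → star → circle.
Second shape: square, triangle, hexagon, star, circle, square, triangle → hexagon → star (repeats square → triangle → hexagon → star → circle).
Third component: +7 each step; 41, 48, 55, 62, 69, 76, 83 → 90 → 97.
Putting the parts together: {star,hexagon,90} and then {circle,star,97}.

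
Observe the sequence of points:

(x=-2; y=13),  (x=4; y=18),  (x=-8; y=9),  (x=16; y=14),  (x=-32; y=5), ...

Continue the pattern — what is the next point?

X goes -2, 4, -8, 16, -32 → 64 (×(-2) each step).
For the y, alternating steps +5, −9, +5, −9, …: 13, 18, 9, 14, 5 → 10.
Putting it together: (x=64; y=10).

(x=64; y=10)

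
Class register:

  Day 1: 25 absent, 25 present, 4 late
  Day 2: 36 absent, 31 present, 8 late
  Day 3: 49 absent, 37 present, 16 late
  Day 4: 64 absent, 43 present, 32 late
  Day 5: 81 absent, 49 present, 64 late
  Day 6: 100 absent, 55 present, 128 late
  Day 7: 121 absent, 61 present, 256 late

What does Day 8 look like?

Absent: perfect squares: 5², 6², 7², …; 25, 36, 49, 64, 81, 100, 121 → 144.
Present: +6 each step, so 25, 31, 37, 43, 49, 55, 61 → 67.
For the late, ×2 each step: 4, 8, 16, 32, 64, 128, 256 → 512.
So the next row is 144 absent, 67 present, 512 late.

144 absent, 67 present, 512 late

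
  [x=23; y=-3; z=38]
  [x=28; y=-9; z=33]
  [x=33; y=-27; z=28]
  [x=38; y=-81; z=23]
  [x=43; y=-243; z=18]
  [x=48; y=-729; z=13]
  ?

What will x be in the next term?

53

X: 23, 28, 33, 38, 43, 48 → 53 (+5 each step).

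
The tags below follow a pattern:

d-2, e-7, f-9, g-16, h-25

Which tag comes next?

i-41

Letter: d, e, f, g, h → i (letters move forward 1 place in the alphabet).
For the second component, each term is the sum of the two before it: 2, 7, 9, 16, 25 → 41.
Combining the parts gives i-41.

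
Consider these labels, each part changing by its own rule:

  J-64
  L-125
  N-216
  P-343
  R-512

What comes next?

T-729

Letter goes J, L, N, P, R → T (letters move forward 2 places in the alphabet).
Second component goes 64, 125, 216, 343, 512 → 729 (perfect cubes: 4³, 5³, 6³, …).
So the next label is T-729.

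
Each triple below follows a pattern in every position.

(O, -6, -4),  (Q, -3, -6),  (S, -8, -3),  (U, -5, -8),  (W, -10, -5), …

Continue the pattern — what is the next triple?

Letter goes O, Q, S, U, W → Y (letters move forward 2 places in the alphabet).
Second entry: -6, -3, -8, -5, -10 → -7 (alternating steps +3, −5, +3, −5, …).
Third entry goes -4, -6, -3, -8, -5 → -10 (always the previous value of the second entry).
So the next triple is (Y, -7, -10).

(Y, -7, -10)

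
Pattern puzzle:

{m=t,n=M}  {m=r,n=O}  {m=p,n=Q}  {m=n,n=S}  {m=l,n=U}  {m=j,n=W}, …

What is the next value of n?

Y

For the m, letters move back 2 places in the alphabet: t, r, p, n, l, j → h.
For the n, letters move forward 2 places in the alphabet: M, O, Q, S, U, W → Y.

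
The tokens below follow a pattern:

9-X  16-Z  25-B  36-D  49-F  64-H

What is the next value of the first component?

81

First component goes 9, 16, 25, 36, 49, 64 → 81 (perfect squares: 3², 4², 5², …).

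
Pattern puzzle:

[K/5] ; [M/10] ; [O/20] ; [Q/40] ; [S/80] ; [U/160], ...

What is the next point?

For the letter, letters move forward 2 places in the alphabet: K, M, O, Q, S, U → W.
Second coordinate: ×2 each step, so 5, 10, 20, 40, 80, 160 → 320.
Combining the parts gives [W/320].

[W/320]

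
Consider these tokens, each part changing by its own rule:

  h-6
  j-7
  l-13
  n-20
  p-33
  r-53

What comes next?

Letter: h, j, l, n, p, r → t (letters move forward 2 places in the alphabet).
Second component goes 6, 7, 13, 20, 33, 53 → 86 (each term is the sum of the two before it).
Putting it together: t-86.

t-86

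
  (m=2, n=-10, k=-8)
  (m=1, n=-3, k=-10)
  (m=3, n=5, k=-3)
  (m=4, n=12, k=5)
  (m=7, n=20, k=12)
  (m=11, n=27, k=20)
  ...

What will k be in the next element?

27

For the n, alternating steps +7, +8, +7, +8, …: -10, -3, 5, 12, 20, 27 → 35.
For the k, always the previous value of the n: -8, -10, -3, 5, 12, 20 → 27.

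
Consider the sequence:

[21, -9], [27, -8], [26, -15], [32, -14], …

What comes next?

[31, -21]

First component goes 21, 27, 26, 32 → 31 (alternating steps +6, −1, +6, −1, …).
Second component goes -9, -8, -15, -14 → -21 (alternating steps +1, −7, +1, −7, …).
So the next pair is [31, -21].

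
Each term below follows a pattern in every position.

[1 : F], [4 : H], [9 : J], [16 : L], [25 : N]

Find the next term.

[36 : P]

First part — perfect squares: 1², 2², 3², …: 1, 4, 9, 16, 25 → 36.
Letter: F, H, J, L, N → P (letters move forward 2 places in the alphabet).
Combining the parts gives [36 : P].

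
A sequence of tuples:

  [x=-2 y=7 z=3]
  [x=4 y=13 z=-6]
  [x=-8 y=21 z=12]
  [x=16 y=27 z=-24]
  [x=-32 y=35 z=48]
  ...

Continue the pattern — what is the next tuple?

[x=64 y=41 z=-96]

X goes -2, 4, -8, 16, -32 → 64 (×(-2) each step).
Y: alternating steps +6, +8, +6, +8, …; 7, 13, 21, 27, 35 → 41.
Z: ×(-2) each step; 3, -6, 12, -24, 48 → -96.
Combining the parts gives [x=64 y=41 z=-96].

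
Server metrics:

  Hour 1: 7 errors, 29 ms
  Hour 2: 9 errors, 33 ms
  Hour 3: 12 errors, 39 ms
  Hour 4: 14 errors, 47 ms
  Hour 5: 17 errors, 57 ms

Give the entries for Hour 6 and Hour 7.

For the errors, alternating steps +2, +3, +2, +3, …: 7, 9, 12, 14, 17 → 19 → 22.
Ms: differences are 4, 6, 8, … (increasing by 2 each time); 29, 33, 39, 47, 57 → 69 → 83.
Putting the parts together: 19 errors, 69 ms and then 22 errors, 83 ms.

19 errors, 69 ms; 22 errors, 83 ms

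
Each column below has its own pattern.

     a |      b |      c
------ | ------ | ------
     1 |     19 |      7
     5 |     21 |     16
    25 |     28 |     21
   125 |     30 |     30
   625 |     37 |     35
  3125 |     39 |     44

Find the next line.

Column a: ×5 each step, so 1, 5, 25, 125, 625, 3125 → 15625.
For the column b, alternating steps +2, +7, +2, +7, …: 19, 21, 28, 30, 37, 39 → 46.
Column c goes 7, 16, 21, 30, 35, 44 → 49 (alternating steps +9, +5, +9, +5, …).
Combining the parts gives 15625  46  49.

15625  46  49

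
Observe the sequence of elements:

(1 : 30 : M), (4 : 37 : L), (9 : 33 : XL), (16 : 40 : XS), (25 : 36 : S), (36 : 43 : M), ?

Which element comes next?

First entry goes 1, 4, 9, 16, 25, 36 → 49 (perfect squares: 1², 2², 3², …).
Second entry: alternating steps +7, −4, +7, −4, …, so 30, 37, 33, 40, 36, 43 → 39.
Size goes M, L, XL, XS, S, M → L (repeats M → L → XL → XS → S).
So the next element is (49 : 39 : L).

(49 : 39 : L)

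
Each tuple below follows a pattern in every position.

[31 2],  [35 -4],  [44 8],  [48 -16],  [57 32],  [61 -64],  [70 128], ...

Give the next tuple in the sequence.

[74 -256]

First entry: alternating steps +4, +9, +4, +9, …; 31, 35, 44, 48, 57, 61, 70 → 74.
Second entry: 2, -4, 8, -16, 32, -64, 128 → -256 (×(-2) each step).
So the next tuple is [74 -256].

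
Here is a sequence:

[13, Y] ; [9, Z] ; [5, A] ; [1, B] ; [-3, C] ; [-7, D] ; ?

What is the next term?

[-11, E]

First part goes 13, 9, 5, 1, -3, -7 → -11 (−4 each step).
Letter — letters move forward 1 place in the alphabet, wrapping Z→A: Y, Z, A, B, C, D → E.
Putting it together: [-11, E].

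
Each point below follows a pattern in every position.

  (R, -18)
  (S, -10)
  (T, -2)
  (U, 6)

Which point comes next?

For the letter, letters move forward 1 place in the alphabet: R, S, T, U → V.
Second component — +8 each step: -18, -10, -2, 6 → 14.
Combining the parts gives (V, 14).

(V, 14)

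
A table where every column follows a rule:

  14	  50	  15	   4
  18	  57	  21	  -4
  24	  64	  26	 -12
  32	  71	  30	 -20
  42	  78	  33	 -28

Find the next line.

54  85  35  -36

First component: 14, 18, 24, 32, 42 → 54 (differences are 4, 6, 8, … (increasing by 2 each time)).
For the second component, +7 each step: 50, 57, 64, 71, 78 → 85.
For the third component, differences are 6, 5, 4, … (decreasing by 1 each time): 15, 21, 26, 30, 33 → 35.
Fourth component: 4, -4, -12, -20, -28 → -36 (−8 each step).
So the next line is 54  85  35  -36.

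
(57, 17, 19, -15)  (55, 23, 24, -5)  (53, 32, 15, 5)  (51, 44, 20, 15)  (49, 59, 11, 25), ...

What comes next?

(47, 77, 16, 35)

First component: −2 each step; 57, 55, 53, 51, 49 → 47.
Second component: differences are 6, 9, 12, … (increasing by 3 each time), so 17, 23, 32, 44, 59 → 77.
Third component goes 19, 24, 15, 20, 11 → 16 (alternating steps +5, −9, +5, −9, …).
For the fourth component, +10 each step: -15, -5, 5, 15, 25 → 35.
So the next tuple is (47, 77, 16, 35).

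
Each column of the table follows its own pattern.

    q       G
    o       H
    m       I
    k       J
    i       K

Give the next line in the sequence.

g  L

First letter — letters move back 2 places in the alphabet: q, o, m, k, i → g.
Second letter — letters move forward 1 place in the alphabet: G, H, I, J, K → L.
Combining the parts gives g  L.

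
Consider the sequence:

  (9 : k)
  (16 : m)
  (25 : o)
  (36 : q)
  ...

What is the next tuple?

For the first coordinate, perfect squares: 3², 4², 5², …: 9, 16, 25, 36 → 49.
For the letter, letters move forward 2 places in the alphabet: k, m, o, q → s.
So the next tuple is (49 : s).

(49 : s)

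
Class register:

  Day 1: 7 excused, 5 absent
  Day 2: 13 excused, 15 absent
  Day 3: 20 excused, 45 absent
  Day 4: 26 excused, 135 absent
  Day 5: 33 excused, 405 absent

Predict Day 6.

39 excused, 1215 absent

Excused: alternating steps +6, +7, +6, +7, …, so 7, 13, 20, 26, 33 → 39.
Absent: ×3 each step, so 5, 15, 45, 135, 405 → 1215.
So the next row is 39 excused, 1215 absent.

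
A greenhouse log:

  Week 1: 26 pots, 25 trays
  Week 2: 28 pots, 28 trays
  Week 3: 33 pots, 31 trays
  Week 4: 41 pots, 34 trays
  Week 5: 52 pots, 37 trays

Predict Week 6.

Pots goes 26, 28, 33, 41, 52 → 66 (differences are 2, 5, 8, … (increasing by 3 each time)).
Trays: +3 each step, so 25, 28, 31, 34, 37 → 40.
Putting it together: 66 pots, 40 trays.

66 pots, 40 trays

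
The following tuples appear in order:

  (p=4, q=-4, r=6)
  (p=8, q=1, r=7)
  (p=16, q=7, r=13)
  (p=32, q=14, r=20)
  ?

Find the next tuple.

For the p, ×2 each step: 4, 8, 16, 32 → 64.
Q: -4, 1, 7, 14 → 22 (differences are 5, 6, 7, … (increasing by 1 each time)).
R: each term is the sum of the two before it, so 6, 7, 13, 20 → 33.
Combining the parts gives (p=64, q=22, r=33).

(p=64, q=22, r=33)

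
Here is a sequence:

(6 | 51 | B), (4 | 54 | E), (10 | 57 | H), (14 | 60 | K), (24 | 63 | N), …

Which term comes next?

First value goes 6, 4, 10, 14, 24 → 38 (each term is the sum of the two before it).
For the second value, +3 each step: 51, 54, 57, 60, 63 → 66.
For the letter, letters move forward 3 places in the alphabet: B, E, H, K, N → Q.
Putting it together: (38 | 66 | Q).

(38 | 66 | Q)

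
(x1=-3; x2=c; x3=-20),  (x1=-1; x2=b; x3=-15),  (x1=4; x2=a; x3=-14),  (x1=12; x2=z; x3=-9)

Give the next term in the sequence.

(x1=23; x2=y; x3=-8)

X1: differences are 2, 5, 8, … (increasing by 3 each time), so -3, -1, 4, 12 → 23.
For the x2, letters move back 1 place in the alphabet, wrapping A→Z: c, b, a, z → y.
For the x3, alternating steps +5, +1, +5, +1, …: -20, -15, -14, -9 → -8.
Combining the parts gives (x1=23; x2=y; x3=-8).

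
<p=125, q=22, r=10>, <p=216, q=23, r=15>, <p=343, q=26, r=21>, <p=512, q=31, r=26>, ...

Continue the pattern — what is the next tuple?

<p=729, q=38, r=32>

P: perfect cubes: 5³, 6³, 7³, …, so 125, 216, 343, 512 → 729.
Q: differences are 1, 3, 5, … (increasing by 2 each time), so 22, 23, 26, 31 → 38.
R: alternating steps +5, +6, +5, +6, …; 10, 15, 21, 26 → 32.
Putting it together: <p=729, q=38, r=32>.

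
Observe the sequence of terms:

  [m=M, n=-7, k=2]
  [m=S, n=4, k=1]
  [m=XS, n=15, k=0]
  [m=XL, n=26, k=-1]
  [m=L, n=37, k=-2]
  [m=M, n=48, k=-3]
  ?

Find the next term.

[m=S, n=59, k=-4]

M — repeats M → S → XS → XL → L: M, S, XS, XL, L, M → S.
N: -7, 4, 15, 26, 37, 48 → 59 (+11 each step).
K: −1 each step; 2, 1, 0, -1, -2, -3 → -4.
Putting it together: [m=S, n=59, k=-4].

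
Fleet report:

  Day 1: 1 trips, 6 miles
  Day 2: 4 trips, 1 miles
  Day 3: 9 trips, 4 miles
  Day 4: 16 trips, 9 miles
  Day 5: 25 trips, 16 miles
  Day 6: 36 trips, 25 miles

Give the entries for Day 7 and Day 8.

49 trips, 36 miles; 64 trips, 49 miles

Trips: perfect squares: 1², 2², 3², …; 1, 4, 9, 16, 25, 36 → 49 → 64.
Miles: 6, 1, 4, 9, 16, 25 → 36 → 49 (always the previous value of the trips).
So the next two lines are 49 trips, 36 miles and 64 trips, 49 miles.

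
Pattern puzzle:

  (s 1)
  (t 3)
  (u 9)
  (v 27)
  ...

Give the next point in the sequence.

(w 81)

Letter: s, t, u, v → w (letters move forward 1 place in the alphabet).
Second slot: 1, 3, 9, 27 → 81 (×3 each step).
Combining the parts gives (w 81).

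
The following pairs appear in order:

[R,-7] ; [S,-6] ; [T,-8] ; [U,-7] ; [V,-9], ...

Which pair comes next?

[W,-8]

Letter: letters move forward 1 place in the alphabet, so R, S, T, U, V → W.
Second entry: alternating steps +1, −2, +1, −2, …, so -7, -6, -8, -7, -9 → -8.
Combining the parts gives [W,-8].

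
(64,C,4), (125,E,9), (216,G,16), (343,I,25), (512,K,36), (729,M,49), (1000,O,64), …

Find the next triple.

(1331,Q,81)

First slot — perfect cubes: 4³, 5³, 6³, …: 64, 125, 216, 343, 512, 729, 1000 → 1331.
Letter: letters move forward 2 places in the alphabet; C, E, G, I, K, M, O → Q.
Third slot — perfect squares: 2², 3², 4², …: 4, 9, 16, 25, 36, 49, 64 → 81.
Combining the parts gives (1331,Q,81).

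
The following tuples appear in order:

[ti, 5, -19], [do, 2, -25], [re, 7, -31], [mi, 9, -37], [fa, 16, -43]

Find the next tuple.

Note: runs through the solfège scale do→ti; ti, do, re, mi, fa → sol.
For the second entry, each term is the sum of the two before it: 5, 2, 7, 9, 16 → 25.
Third entry goes -19, -25, -31, -37, -43 → -49 (−6 each step).
So the next tuple is [sol, 25, -49].

[sol, 25, -49]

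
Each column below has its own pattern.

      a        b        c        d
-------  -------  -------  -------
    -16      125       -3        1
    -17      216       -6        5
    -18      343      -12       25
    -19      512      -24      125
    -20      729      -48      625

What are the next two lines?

-21  1000  -96  3125; -22  1331  -192  15625

Column a — −1 each step: -16, -17, -18, -19, -20 → -21 → -22.
Column b: perfect cubes: 5³, 6³, 7³, …; 125, 216, 343, 512, 729 → 1000 → 1331.
Column c: ×2 each step; -3, -6, -12, -24, -48 → -96 → -192.
Column d: 1, 5, 25, 125, 625 → 3125 → 15625 (×5 each step).
Putting the parts together: -21  1000  -96  3125 and then -22  1331  -192  15625.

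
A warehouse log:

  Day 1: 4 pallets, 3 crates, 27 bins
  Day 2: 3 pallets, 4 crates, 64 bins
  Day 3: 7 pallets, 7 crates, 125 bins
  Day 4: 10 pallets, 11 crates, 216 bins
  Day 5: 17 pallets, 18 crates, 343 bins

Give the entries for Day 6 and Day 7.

Pallets: each term is the sum of the two before it; 4, 3, 7, 10, 17 → 27 → 44.
Crates: 3, 4, 7, 11, 18 → 29 → 47 (each term is the sum of the two before it).
Bins: 27, 64, 125, 216, 343 → 512 → 729 (perfect cubes: 3³, 4³, 5³, …).
So the next two lines are 27 pallets, 29 crates, 512 bins and 44 pallets, 47 crates, 729 bins.

27 pallets, 29 crates, 512 bins; 44 pallets, 47 crates, 729 bins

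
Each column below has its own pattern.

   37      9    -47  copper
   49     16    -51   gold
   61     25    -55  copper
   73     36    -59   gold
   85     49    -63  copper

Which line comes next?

First component goes 37, 49, 61, 73, 85 → 97 (+12 each step).
Second component: perfect squares: 3², 4², 5², …; 9, 16, 25, 36, 49 → 64.
Third component — −4 each step: -47, -51, -55, -59, -63 → -67.
Metal goes copper, gold, copper, gold, copper → gold (alternates copper ↔ gold).
So the next line is 97  64  -67  gold.

97  64  -67  gold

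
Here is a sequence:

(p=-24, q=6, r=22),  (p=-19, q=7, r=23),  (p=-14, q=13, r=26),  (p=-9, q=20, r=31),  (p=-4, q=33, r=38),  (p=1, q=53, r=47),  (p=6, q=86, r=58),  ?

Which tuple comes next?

P: +5 each step; -24, -19, -14, -9, -4, 1, 6 → 11.
Q — each term is the sum of the two before it: 6, 7, 13, 20, 33, 53, 86 → 139.
For the r, differences are 1, 3, 5, … (increasing by 2 each time): 22, 23, 26, 31, 38, 47, 58 → 71.
Combining the parts gives (p=11, q=139, r=71).

(p=11, q=139, r=71)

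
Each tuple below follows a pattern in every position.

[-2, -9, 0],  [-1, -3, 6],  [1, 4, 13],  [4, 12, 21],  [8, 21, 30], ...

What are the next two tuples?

First part: differences are 1, 2, 3, … (increasing by 1 each time), so -2, -1, 1, 4, 8 → 13 → 19.
Second part: differences are 6, 7, 8, … (increasing by 1 each time), so -9, -3, 4, 12, 21 → 31 → 42.
For the third part, always 9 more than the second part: 0, 6, 13, 21, 30 → 40 → 51.
So the next two tuples are [13, 31, 40] and [19, 42, 51].

[13, 31, 40], [19, 42, 51]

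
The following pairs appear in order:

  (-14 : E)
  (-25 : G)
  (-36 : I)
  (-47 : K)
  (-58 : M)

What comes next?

First entry: -14, -25, -36, -47, -58 → -69 (−11 each step).
Letter — letters move forward 2 places in the alphabet: E, G, I, K, M → O.
So the next pair is (-69 : O).

(-69 : O)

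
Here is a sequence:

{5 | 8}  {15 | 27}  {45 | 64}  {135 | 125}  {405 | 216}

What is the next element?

{1215 | 343}

For the first component, ×3 each step: 5, 15, 45, 135, 405 → 1215.
Second component — perfect cubes: 2³, 3³, 4³, …: 8, 27, 64, 125, 216 → 343.
So the next element is {1215 | 343}.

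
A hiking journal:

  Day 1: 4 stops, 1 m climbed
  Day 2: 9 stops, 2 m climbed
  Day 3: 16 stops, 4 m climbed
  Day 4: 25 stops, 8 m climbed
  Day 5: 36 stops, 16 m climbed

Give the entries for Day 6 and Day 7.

49 stops, 32 m climbed; 64 stops, 64 m climbed

For the stops, perfect squares: 2², 3², 4², …: 4, 9, 16, 25, 36 → 49 → 64.
M climbed goes 1, 2, 4, 8, 16 → 32 → 64 (×2 each step).
So the next two records are 49 stops, 32 m climbed and 64 stops, 64 m climbed.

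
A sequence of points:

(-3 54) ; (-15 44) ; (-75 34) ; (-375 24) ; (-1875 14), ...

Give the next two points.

(-9375 4), (-46875 -6)

For the first value, ×5 each step: -3, -15, -75, -375, -1875 → -9375 → -46875.
Second value — −10 each step: 54, 44, 34, 24, 14 → 4 → -6.
So the next two points are (-9375 4) and (-46875 -6).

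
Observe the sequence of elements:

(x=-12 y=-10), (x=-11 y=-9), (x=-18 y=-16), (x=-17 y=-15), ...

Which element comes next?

(x=-24 y=-22)

X goes -12, -11, -18, -17 → -24 (alternating steps +1, −7, +1, −7, …).
Y — always 2 more than the x: -10, -9, -16, -15 → -22.
Combining the parts gives (x=-24 y=-22).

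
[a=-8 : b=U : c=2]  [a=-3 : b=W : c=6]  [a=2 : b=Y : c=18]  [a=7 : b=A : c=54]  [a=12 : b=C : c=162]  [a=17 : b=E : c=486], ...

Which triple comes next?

[a=22 : b=G : c=1458]

A — +5 each step: -8, -3, 2, 7, 12, 17 → 22.
B goes U, W, Y, A, C, E → G (letters move forward 2 places in the alphabet, wrapping Z→A).
C: ×3 each step, so 2, 6, 18, 54, 162, 486 → 1458.
So the next triple is [a=22 : b=G : c=1458].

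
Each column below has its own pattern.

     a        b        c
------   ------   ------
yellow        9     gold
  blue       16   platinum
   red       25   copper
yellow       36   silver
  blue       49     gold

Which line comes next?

Column a goes yellow, blue, red, yellow, blue → red (repeats yellow → blue → red).
Column b goes 9, 16, 25, 36, 49 → 64 (perfect squares: 3², 4², 5², …).
Column c: repeats gold → platinum → copper → silver, so gold, platinum, copper, silver, gold → platinum.
Putting it together: red  64  platinum.

red  64  platinum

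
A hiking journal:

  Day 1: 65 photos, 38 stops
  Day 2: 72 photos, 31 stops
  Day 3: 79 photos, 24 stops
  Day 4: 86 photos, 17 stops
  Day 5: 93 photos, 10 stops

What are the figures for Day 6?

100 photos, 3 stops

For the photos, +7 each step: 65, 72, 79, 86, 93 → 100.
Stops — together with the photos always sums to 103: 38, 31, 24, 17, 10 → 3.
So the next record is 100 photos, 3 stops.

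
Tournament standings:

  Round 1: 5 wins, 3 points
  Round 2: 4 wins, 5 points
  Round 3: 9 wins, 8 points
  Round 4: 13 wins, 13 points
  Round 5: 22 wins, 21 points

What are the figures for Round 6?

Wins: each term is the sum of the two before it, so 5, 4, 9, 13, 22 → 35.
Points: each term is the sum of the two before it, so 3, 5, 8, 13, 21 → 34.
So the next line is 35 wins, 34 points.

35 wins, 34 points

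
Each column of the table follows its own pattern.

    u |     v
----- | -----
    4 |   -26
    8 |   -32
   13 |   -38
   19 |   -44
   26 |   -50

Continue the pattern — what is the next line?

34  -56

For the column u, differences are 4, 5, 6, … (increasing by 1 each time): 4, 8, 13, 19, 26 → 34.
Column v goes -26, -32, -38, -44, -50 → -56 (−6 each step).
Combining the parts gives 34  -56.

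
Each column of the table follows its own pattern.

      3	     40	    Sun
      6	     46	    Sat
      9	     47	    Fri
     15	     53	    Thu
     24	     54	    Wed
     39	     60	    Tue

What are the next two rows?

63  61  Mon; 102  67  Sun

First component — each term is the sum of the two before it: 3, 6, 9, 15, 24, 39 → 63 → 102.
Second component: alternating steps +6, +1, +6, +1, …, so 40, 46, 47, 53, 54, 60 → 61 → 67.
Day: Sun, Sat, Fri, Thu, Wed, Tue → Mon → Sun (runs backward through the weekdays Mon→Sun).
So the next two rows are 63  61  Mon and 102  67  Sun.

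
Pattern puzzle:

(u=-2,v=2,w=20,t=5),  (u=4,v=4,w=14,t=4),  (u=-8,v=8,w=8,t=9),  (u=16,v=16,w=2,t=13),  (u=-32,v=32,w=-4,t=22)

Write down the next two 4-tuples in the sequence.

(u=64,v=64,w=-10,t=35), (u=-128,v=128,w=-16,t=57)

U: ×(-2) each step, so -2, 4, -8, 16, -32 → 64 → -128.
V goes 2, 4, 8, 16, 32 → 64 → 128 (×2 each step).
W goes 20, 14, 8, 2, -4 → -10 → -16 (−6 each step).
T: 5, 4, 9, 13, 22 → 35 → 57 (each term is the sum of the two before it).
So the next two 4-tuples are (u=64,v=64,w=-10,t=35) and (u=-128,v=128,w=-16,t=57).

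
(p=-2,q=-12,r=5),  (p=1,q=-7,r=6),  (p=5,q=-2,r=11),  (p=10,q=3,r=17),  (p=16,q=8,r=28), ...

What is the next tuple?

P: differences are 3, 4, 5, … (increasing by 1 each time), so -2, 1, 5, 10, 16 → 23.
Q: +5 each step, so -12, -7, -2, 3, 8 → 13.
R: 5, 6, 11, 17, 28 → 45 (each term is the sum of the two before it).
Putting it together: (p=23,q=13,r=45).

(p=23,q=13,r=45)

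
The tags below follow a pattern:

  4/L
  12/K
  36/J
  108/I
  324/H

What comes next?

First component goes 4, 12, 36, 108, 324 → 972 (×3 each step).
Letter: letters move back 1 place in the alphabet; L, K, J, I, H → G.
Putting it together: 972/G.

972/G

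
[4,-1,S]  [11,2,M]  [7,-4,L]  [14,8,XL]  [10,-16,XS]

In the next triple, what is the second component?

32

First component goes 4, 11, 7, 14, 10 → 17 (alternating steps +7, −4, +7, −4, …).
Second component: ×(-2) each step, so -1, 2, -4, 8, -16 → 32.
For the size, runs through clothing sizes XS→XL: S, M, L, XL, XS → S.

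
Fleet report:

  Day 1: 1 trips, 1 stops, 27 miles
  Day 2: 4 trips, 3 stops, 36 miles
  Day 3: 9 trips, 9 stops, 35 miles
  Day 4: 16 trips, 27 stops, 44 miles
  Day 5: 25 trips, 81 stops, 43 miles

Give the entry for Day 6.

36 trips, 243 stops, 52 miles

Trips — perfect squares: 1², 2², 3², …: 1, 4, 9, 16, 25 → 36.
Stops goes 1, 3, 9, 27, 81 → 243 (×3 each step).
Miles: 27, 36, 35, 44, 43 → 52 (alternating steps +9, −1, +9, −1, …).
Putting it together: 36 trips, 243 stops, 52 miles.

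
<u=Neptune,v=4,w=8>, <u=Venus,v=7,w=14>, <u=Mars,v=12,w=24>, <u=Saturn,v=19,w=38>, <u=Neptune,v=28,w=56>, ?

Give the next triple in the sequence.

For the u, repeats Neptune → Venus → Mars → Saturn: Neptune, Venus, Mars, Saturn, Neptune → Venus.
V: 4, 7, 12, 19, 28 → 39 (differences are 3, 5, 7, … (increasing by 2 each time)).
W: always 2 × the v; 8, 14, 24, 38, 56 → 78.
So the next triple is <u=Venus,v=39,w=78>.

<u=Venus,v=39,w=78>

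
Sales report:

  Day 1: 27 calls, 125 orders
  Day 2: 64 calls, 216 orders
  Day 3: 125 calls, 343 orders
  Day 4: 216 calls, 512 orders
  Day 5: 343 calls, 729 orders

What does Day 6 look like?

512 calls, 1000 orders

For the calls, perfect cubes: 3³, 4³, 5³, …: 27, 64, 125, 216, 343 → 512.
Orders: 125, 216, 343, 512, 729 → 1000 (perfect cubes: 5³, 6³, 7³, …).
So the next record is 512 calls, 1000 orders.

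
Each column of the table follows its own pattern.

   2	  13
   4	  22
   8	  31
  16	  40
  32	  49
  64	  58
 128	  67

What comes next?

256  76

For the first component, ×2 each step: 2, 4, 8, 16, 32, 64, 128 → 256.
Second component goes 13, 22, 31, 40, 49, 58, 67 → 76 (+9 each step).
Putting it together: 256  76.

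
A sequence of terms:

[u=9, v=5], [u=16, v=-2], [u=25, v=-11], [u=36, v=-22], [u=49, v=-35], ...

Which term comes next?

U — perfect squares: 3², 4², 5², …: 9, 16, 25, 36, 49 → 64.
V: together with the u always sums to 14; 5, -2, -11, -22, -35 → -50.
Putting it together: [u=64, v=-50].

[u=64, v=-50]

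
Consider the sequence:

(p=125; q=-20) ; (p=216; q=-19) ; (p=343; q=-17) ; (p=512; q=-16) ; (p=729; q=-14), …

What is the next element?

P: perfect cubes: 5³, 6³, 7³, …; 125, 216, 343, 512, 729 → 1000.
Q: alternating steps +1, +2, +1, +2, …, so -20, -19, -17, -16, -14 → -13.
So the next element is (p=1000; q=-13).

(p=1000; q=-13)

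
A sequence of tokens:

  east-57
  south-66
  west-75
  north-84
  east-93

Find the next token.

Direction goes east, south, west, north, east → south (repeats east → south → west → north).
Second component: +9 each step; 57, 66, 75, 84, 93 → 102.
So the next token is south-102.

south-102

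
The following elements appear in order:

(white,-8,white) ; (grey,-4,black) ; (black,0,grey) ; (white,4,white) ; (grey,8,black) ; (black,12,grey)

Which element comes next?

First shade: repeats white → grey → black; white, grey, black, white, grey, black → white.
Second coordinate goes -8, -4, 0, 4, 8, 12 → 16 (+4 each step).
Second shade: repeats white → black → grey, so white, black, grey, white, black, grey → white.
So the next element is (white,16,white).

(white,16,white)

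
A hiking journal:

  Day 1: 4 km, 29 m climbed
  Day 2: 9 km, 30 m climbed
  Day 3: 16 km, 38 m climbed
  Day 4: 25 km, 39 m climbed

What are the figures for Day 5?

Km: perfect squares: 2², 3², 4², …; 4, 9, 16, 25 → 36.
M climbed goes 29, 30, 38, 39 → 47 (alternating steps +1, +8, +1, +8, …).
So the next record is 36 km, 47 m climbed.

36 km, 47 m climbed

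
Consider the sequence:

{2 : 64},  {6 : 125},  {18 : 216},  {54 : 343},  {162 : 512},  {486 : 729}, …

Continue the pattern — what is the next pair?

First value goes 2, 6, 18, 54, 162, 486 → 1458 (×3 each step).
Second value: perfect cubes: 4³, 5³, 6³, …; 64, 125, 216, 343, 512, 729 → 1000.
Putting it together: {1458 : 1000}.

{1458 : 1000}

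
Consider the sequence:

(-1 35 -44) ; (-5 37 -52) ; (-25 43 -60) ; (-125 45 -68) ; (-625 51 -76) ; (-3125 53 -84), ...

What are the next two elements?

(-15625 59 -92), (-78125 61 -100)

First entry goes -1, -5, -25, -125, -625, -3125 → -15625 → -78125 (×5 each step).
Second entry: alternating steps +2, +6, +2, +6, …; 35, 37, 43, 45, 51, 53 → 59 → 61.
Third entry: -44, -52, -60, -68, -76, -84 → -92 → -100 (−8 each step).
Putting the parts together: (-15625 59 -92) and then (-78125 61 -100).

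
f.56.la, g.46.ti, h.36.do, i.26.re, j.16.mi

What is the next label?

k.6.fa

Letter — letters move forward 1 place in the alphabet: f, g, h, i, j → k.
Second component — −10 each step: 56, 46, 36, 26, 16 → 6.
Note: la, ti, do, re, mi → fa (runs through the solfège scale do→ti).
Combining the parts gives k.6.fa.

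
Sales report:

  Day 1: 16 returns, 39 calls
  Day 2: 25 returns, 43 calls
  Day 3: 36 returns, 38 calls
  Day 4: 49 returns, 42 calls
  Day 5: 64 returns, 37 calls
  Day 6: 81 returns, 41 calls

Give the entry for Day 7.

Returns: perfect squares: 4², 5², 6², …; 16, 25, 36, 49, 64, 81 → 100.
For the calls, alternating steps +4, −5, +4, −5, …: 39, 43, 38, 42, 37, 41 → 36.
So the next line is 100 returns, 36 calls.

100 returns, 36 calls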